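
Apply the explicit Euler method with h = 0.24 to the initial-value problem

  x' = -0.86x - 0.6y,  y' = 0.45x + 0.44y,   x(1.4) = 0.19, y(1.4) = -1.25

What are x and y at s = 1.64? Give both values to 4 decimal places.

Euler on (x,y): x_{n+1} = x_n + h·x', y_{n+1} = y_n + h·y'.
1.400000: (0.190000, -1.250000); f=(0.586600, -0.464500) → (0.330784, -1.361480)
(x(1.64), y(1.64)) ≈ (0.3308, -1.3615)

0.3308, -1.3615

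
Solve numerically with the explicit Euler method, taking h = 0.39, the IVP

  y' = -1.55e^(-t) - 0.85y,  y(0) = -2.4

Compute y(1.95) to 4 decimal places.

-0.9397

Euler: y_{n+1} = y_n + h·f(t_n, y_n).
t=0.000000, y=-2.400000: f=0.490000 → y ← -2.400000 + 0.39·0.490000 = -2.208900
t=0.390000, y=-2.208900: f=0.828127 → y ← -2.208900 + 0.39·0.828127 = -1.885931
t=0.780000, y=-1.885931: f=0.892512 → y ← -1.885931 + 0.39·0.892512 = -1.537851
t=1.170000, y=-1.537851: f=0.826105 → y ← -1.537851 + 0.39·0.826105 = -1.215670
t=1.560000, y=-1.215670: f=0.707609 → y ← -1.215670 + 0.39·0.707609 = -0.939703
y(1.95) ≈ -0.9397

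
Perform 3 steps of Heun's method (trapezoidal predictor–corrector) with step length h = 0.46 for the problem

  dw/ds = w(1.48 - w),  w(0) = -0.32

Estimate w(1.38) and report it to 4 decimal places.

-12.8504

Heun: k1 = f(s_n, w_n); k2 = f(s_n + h, w_n + h·k1); w_{n+1} = w_n + (h/2)·(k1 + k2).
s=0.000000, w=-0.320000:
  k1 = f(0.000000, -0.320000) = -0.576000
  k2 = f(0.460000, -0.584960) = -1.207919
  w ← -0.320000 + (0.46/2)·(-0.576000 + (-1.207919)) = -0.730301
s=0.460000, w=-0.730301:
  k1 = f(0.460000, -0.730301) = -1.614186
  k2 = f(0.920000, -1.472827) = -4.349003
  w ← -0.730301 + (0.46/2)·(-1.614186 + (-4.349003)) = -2.101835
s=0.920000, w=-2.101835:
  k1 = f(0.920000, -2.101835) = -7.528426
  k2 = f(1.380000, -5.564911) = -39.204300
  w ← -2.101835 + (0.46/2)·(-7.528426 + (-39.204300)) = -12.850362
w(1.38) ≈ -12.8504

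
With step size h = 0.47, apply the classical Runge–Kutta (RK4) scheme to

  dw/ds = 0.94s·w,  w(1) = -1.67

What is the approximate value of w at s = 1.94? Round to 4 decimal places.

RK4: k1 = f(s_n, w_n); k2 = f(s_n + h/2, w_n + (h/2)·k1); k3 = f(s_n + h/2, w_n + (h/2)·k2); k4 = f(s_n + h, w_n + h·k3); w_{n+1} = w_n + (h/6)·(k1 + 2k2 + 2k3 + k4).
s=1.000000, w=-1.670000:
  k1 = f(1.000000, -1.670000) = -1.569800
  k2 = f(1.235000, -2.038903) = -2.366962
  k3 = f(1.235000, -2.226236) = -2.584438
  k4 = f(1.470000, -2.884686) = -3.986059
  w ← -1.670000 + (0.47/6)·(k1 + 2k2 + 2k3 + k4) = -2.880928
s=1.470000, w=-2.880928:
  k1 = f(1.470000, -2.880928) = -3.980867
  k2 = f(1.705000, -3.816432) = -6.116595
  k3 = f(1.705000, -4.318328) = -6.920985
  k4 = f(1.940000, -6.133791) = -11.185581
  w ← -2.880928 + (0.47/6)·(k1 + 2k2 + 2k3 + k4) = -6.111521
w(1.94) ≈ -6.1115

-6.1115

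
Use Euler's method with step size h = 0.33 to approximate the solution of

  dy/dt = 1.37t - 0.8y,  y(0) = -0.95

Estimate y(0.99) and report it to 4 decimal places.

0.0294

Euler: y_{n+1} = y_n + h·f(t_n, y_n).
t=0.000000, y=-0.950000: f=0.760000 → y ← -0.950000 + 0.33·0.760000 = -0.699200
t=0.330000, y=-0.699200: f=1.011460 → y ← -0.699200 + 0.33·1.011460 = -0.365418
t=0.660000, y=-0.365418: f=1.196535 → y ← -0.365418 + 0.33·1.196535 = 0.029438
y(0.99) ≈ 0.0294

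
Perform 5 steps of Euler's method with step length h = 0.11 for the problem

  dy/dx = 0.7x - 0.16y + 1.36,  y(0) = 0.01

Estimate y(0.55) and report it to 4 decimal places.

Euler: y_{n+1} = y_n + h·f(x_n, y_n).
x=0.000000, y=0.010000: f=1.358400 → y ← 0.010000 + 0.11·1.358400 = 0.159424
x=0.110000, y=0.159424: f=1.411492 → y ← 0.159424 + 0.11·1.411492 = 0.314688
x=0.220000, y=0.314688: f=1.463650 → y ← 0.314688 + 0.11·1.463650 = 0.475690
x=0.330000, y=0.475690: f=1.514890 → y ← 0.475690 + 0.11·1.514890 = 0.642327
x=0.440000, y=0.642327: f=1.565228 → y ← 0.642327 + 0.11·1.565228 = 0.814503
y(0.55) ≈ 0.8145

0.8145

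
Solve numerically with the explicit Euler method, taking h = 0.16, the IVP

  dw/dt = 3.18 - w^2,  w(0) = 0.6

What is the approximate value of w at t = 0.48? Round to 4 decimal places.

1.5859

Euler: w_{n+1} = w_n + h·f(t_n, w_n).
t=0.000000, w=0.600000: f=2.820000 → w ← 0.600000 + 0.16·2.820000 = 1.051200
t=0.160000, w=1.051200: f=2.074979 → w ← 1.051200 + 0.16·2.074979 = 1.383197
t=0.320000, w=1.383197: f=1.266767 → w ← 1.383197 + 0.16·1.266767 = 1.585879
w(0.48) ≈ 1.5859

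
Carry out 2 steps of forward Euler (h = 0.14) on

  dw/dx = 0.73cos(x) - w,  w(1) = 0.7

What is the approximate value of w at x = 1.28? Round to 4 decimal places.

Euler: w_{n+1} = w_n + h·f(x_n, w_n).
x=1.000000, w=0.700000: f=-0.305579 → w ← 0.700000 + 0.14·(-0.305579) = 0.657219
x=1.140000, w=0.657219: f=-0.352375 → w ← 0.657219 + 0.14·(-0.352375) = 0.607886
w(1.28) ≈ 0.6079

0.6079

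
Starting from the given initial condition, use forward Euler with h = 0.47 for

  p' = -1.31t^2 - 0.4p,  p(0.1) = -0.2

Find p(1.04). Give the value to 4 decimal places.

-0.3369

Euler: p_{n+1} = p_n + h·f(t_n, p_n).
t=0.100000, p=-0.200000: f=0.066900 → p ← -0.200000 + 0.47·0.066900 = -0.168557
t=0.570000, p=-0.168557: f=-0.358196 → p ← -0.168557 + 0.47·(-0.358196) = -0.336909
p(1.04) ≈ -0.3369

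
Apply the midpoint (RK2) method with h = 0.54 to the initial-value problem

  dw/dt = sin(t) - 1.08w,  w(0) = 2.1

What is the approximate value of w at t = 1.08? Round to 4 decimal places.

1.1179

Midpoint: k1 = f(t_n, w_n); k2 = f(t_n + h/2, w_n + (h/2)·k1); w_{n+1} = w_n + h·k2.
t=0.000000, w=2.100000:
  k1 = f(0.000000, 2.100000) = -2.268000
  k2 = f(0.270000, 1.487640) = -1.339920
  w ← 2.100000 + 0.54·(-1.339920) = 1.376443
t=0.540000, w=1.376443:
  k1 = f(0.540000, 1.376443) = -0.972423
  k2 = f(0.810000, 1.113889) = -0.478713
  w ← 1.376443 + 0.54·(-0.478713) = 1.117938
w(1.08) ≈ 1.1179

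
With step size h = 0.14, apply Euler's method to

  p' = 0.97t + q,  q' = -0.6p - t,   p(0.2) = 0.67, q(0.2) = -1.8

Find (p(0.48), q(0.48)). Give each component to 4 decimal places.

Euler on (p,q): p_{n+1} = p_n + h·p', q_{n+1} = q_n + h·q'.
0.200000: (0.670000, -1.800000); f=(-1.606000, -0.602000) → (0.445160, -1.884280)
0.340000: (0.445160, -1.884280); f=(-1.554480, -0.607096) → (0.227533, -1.969273)
(p(0.48), q(0.48)) ≈ (0.2275, -1.9693)

0.2275, -1.9693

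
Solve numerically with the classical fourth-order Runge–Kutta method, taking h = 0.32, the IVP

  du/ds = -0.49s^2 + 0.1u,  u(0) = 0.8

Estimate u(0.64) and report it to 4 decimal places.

RK4: k1 = f(s_n, u_n); k2 = f(s_n + h/2, u_n + (h/2)·k1); k3 = f(s_n + h/2, u_n + (h/2)·k2); k4 = f(s_n + h, u_n + h·k3); u_{n+1} = u_n + (h/6)·(k1 + 2k2 + 2k3 + k4).
s=0.000000, u=0.800000:
  k1 = f(0.000000, 0.800000) = 0.080000
  k2 = f(0.160000, 0.812800) = 0.068736
  k3 = f(0.160000, 0.810998) = 0.068556
  k4 = f(0.320000, 0.821938) = 0.032018
  u ← 0.800000 + (0.32/6)·(k1 + 2k2 + 2k3 + k4) = 0.820619
s=0.320000, u=0.820619:
  k1 = f(0.320000, 0.820619) = 0.031886
  k2 = f(0.480000, 0.825720) = -0.030324
  k3 = f(0.480000, 0.815767) = -0.031319
  k4 = f(0.640000, 0.810597) = -0.119644
  u ← 0.820619 + (0.32/6)·(k1 + 2k2 + 2k3 + k4) = 0.809363
u(0.64) ≈ 0.8094

0.8094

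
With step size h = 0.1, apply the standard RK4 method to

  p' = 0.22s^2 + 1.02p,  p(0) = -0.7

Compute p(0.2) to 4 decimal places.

RK4: k1 = f(s_n, p_n); k2 = f(s_n + h/2, p_n + (h/2)·k1); k3 = f(s_n + h/2, p_n + (h/2)·k2); k4 = f(s_n + h, p_n + h·k3); p_{n+1} = p_n + (h/6)·(k1 + 2k2 + 2k3 + k4).
s=0.000000, p=-0.700000:
  k1 = f(0.000000, -0.700000) = -0.714000
  k2 = f(0.050000, -0.735700) = -0.749864
  k3 = f(0.050000, -0.737493) = -0.751693
  k4 = f(0.100000, -0.775169) = -0.788473
  p ← -0.700000 + (0.1/6)·(k1 + 2k2 + 2k3 + k4) = -0.775093
s=0.100000, p=-0.775093:
  k1 = f(0.100000, -0.775093) = -0.788395
  k2 = f(0.150000, -0.814513) = -0.825853
  k3 = f(0.150000, -0.816386) = -0.827763
  k4 = f(0.200000, -0.857869) = -0.866227
  p ← -0.775093 + (0.1/6)·(k1 + 2k2 + 2k3 + k4) = -0.857791
p(0.2) ≈ -0.8578

-0.8578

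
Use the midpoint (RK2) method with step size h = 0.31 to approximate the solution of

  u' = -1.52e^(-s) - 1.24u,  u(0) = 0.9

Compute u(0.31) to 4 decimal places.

0.3076

Midpoint: k1 = f(s_n, u_n); k2 = f(s_n + h/2, u_n + (h/2)·k1); u_{n+1} = u_n + h·k2.
s=0.000000, u=0.900000:
  k1 = f(0.000000, 0.900000) = -2.636000
  k2 = f(0.155000, 0.491420) = -1.911112
  u ← 0.900000 + 0.31·(-1.911112) = 0.307555
u(0.31) ≈ 0.3076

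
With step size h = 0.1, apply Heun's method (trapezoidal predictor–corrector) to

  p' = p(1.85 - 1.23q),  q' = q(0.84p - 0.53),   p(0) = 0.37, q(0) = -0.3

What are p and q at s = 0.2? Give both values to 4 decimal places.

0.5742, -0.2916

Heun on (p,q): k1 = f(s_n, state_n); k2 = f(s_n + h, state_n + h·k1); state_{n+1} = state_n + (h/2)·(k1 + k2).
0.000000: (0.370000, -0.300000)
  k1 = (0.821030, 0.065760)
  predictor → (0.452103, -0.293424)
  k2 = (0.999560, 0.044082)
  → (0.461029, -0.294508)
0.100000: (0.461029, -0.294508)
  k1 = (1.019910, 0.042037)
  predictor → (0.563020, -0.290304)
  k2 = (1.242628, 0.016566)
  → (0.574156, -0.291578)
(p(0.2), q(0.2)) ≈ (0.5742, -0.2916)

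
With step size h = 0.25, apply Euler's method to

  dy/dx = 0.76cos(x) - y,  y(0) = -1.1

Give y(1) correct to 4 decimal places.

0.0997

Euler: y_{n+1} = y_n + h·f(x_n, y_n).
x=0.000000, y=-1.100000: f=1.860000 → y ← -1.100000 + 0.25·1.860000 = -0.635000
x=0.250000, y=-0.635000: f=1.371373 → y ← -0.635000 + 0.25·1.371373 = -0.292157
x=0.500000, y=-0.292157: f=0.959119 → y ← -0.292157 + 0.25·0.959119 = -0.052377
x=0.750000, y=-0.052377: f=0.608460 → y ← -0.052377 + 0.25·0.608460 = 0.099738
y(1) ≈ 0.0997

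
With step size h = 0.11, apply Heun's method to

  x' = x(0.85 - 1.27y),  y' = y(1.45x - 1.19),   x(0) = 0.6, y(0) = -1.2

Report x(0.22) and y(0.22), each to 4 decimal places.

0.9994, -1.1830

Heun on (x,y): k1 = f(t_n, state_n); k2 = f(t_n + h, state_n + h·k1); state_{n+1} = state_n + (h/2)·(k1 + k2).
0.000000: (0.600000, -1.200000)
  k1 = (1.424400, 0.384000)
  predictor → (0.756684, -1.157760)
  k2 = (1.755776, 0.107450)
  → (0.774910, -1.172970)
0.110000: (0.774910, -1.172970)
  k1 = (1.813035, 0.077863)
  predictor → (0.974343, -1.164405)
  k2 = (2.269046, -0.259427)
  → (0.999424, -1.182956)
(x(0.22), y(0.22)) ≈ (0.9994, -1.1830)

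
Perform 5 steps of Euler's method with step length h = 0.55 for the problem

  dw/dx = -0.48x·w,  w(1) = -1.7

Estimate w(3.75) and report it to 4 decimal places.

Euler: w_{n+1} = w_n + h·f(x_n, w_n).
x=1.000000, w=-1.700000: f=0.816000 → w ← -1.700000 + 0.55·0.816000 = -1.251200
x=1.550000, w=-1.251200: f=0.930893 → w ← -1.251200 + 0.55·0.930893 = -0.739209
x=2.100000, w=-0.739209: f=0.745123 → w ← -0.739209 + 0.55·0.745123 = -0.329392
x=2.650000, w=-0.329392: f=0.418986 → w ← -0.329392 + 0.55·0.418986 = -0.098949
x=3.200000, w=-0.098949: f=0.151986 → w ← -0.098949 + 0.55·0.151986 = -0.015357
w(3.75) ≈ -0.0154

-0.0154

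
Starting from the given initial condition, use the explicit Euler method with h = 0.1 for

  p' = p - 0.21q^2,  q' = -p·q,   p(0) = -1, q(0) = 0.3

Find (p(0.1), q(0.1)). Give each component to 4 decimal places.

Euler on (p,q): p_{n+1} = p_n + h·p', q_{n+1} = q_n + h·q'.
0.000000: (-1.000000, 0.300000); f=(-1.018900, 0.300000) → (-1.101890, 0.330000)
(p(0.1), q(0.1)) ≈ (-1.1019, 0.3300)

-1.1019, 0.3300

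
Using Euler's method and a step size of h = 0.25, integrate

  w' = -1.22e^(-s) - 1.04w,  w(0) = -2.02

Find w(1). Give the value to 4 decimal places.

Euler: w_{n+1} = w_n + h·f(s_n, w_n).
s=0.000000, w=-2.020000: f=0.880800 → w ← -2.020000 + 0.25·0.880800 = -1.799800
s=0.250000, w=-1.799800: f=0.921655 → w ← -1.799800 + 0.25·0.921655 = -1.569386
s=0.500000, w=-1.569386: f=0.892194 → w ← -1.569386 + 0.25·0.892194 = -1.346338
s=0.750000, w=-1.346338: f=0.823904 → w ← -1.346338 + 0.25·0.823904 = -1.140362
w(1) ≈ -1.1404

-1.1404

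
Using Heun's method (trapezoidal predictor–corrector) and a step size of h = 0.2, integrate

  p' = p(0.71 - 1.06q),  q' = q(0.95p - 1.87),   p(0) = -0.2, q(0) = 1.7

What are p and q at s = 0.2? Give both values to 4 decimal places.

-0.1727, 1.1480

Heun on (p,q): k1 = f(s_n, state_n); k2 = f(s_n + h, state_n + h·k1); state_{n+1} = state_n + (h/2)·(k1 + k2).
0.000000: (-0.200000, 1.700000)
  k1 = (0.218400, -3.502000)
  predictor → (-0.156320, 0.999600)
  k2 = (0.054646, -2.017697)
  → (-0.172695, 1.148030)
(p(0.2), q(0.2)) ≈ (-0.1727, 1.1480)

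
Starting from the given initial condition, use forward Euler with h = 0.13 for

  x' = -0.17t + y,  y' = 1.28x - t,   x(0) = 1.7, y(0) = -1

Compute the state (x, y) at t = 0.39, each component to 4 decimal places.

1.4067, -0.2613

Euler on (x,y): x_{n+1} = x_n + h·x', y_{n+1} = y_n + h·y'.
0.000000: (1.700000, -1.000000); f=(-1.000000, 2.176000) → (1.570000, -0.717120)
0.130000: (1.570000, -0.717120); f=(-0.739220, 1.879600) → (1.473901, -0.472772)
0.260000: (1.473901, -0.472772); f=(-0.516972, 1.626594) → (1.406695, -0.261315)
(x(0.39), y(0.39)) ≈ (1.4067, -0.2613)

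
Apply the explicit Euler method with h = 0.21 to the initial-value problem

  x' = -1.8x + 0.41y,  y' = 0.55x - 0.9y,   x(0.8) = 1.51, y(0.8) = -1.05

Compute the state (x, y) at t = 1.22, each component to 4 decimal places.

Euler on (x,y): x_{n+1} = x_n + h·x', y_{n+1} = y_n + h·y'.
0.800000: (1.510000, -1.050000); f=(-3.148500, 1.775500) → (0.848815, -0.677145)
1.010000: (0.848815, -0.677145); f=(-1.805496, 1.076279) → (0.469661, -0.451126)
(x(1.22), y(1.22)) ≈ (0.4697, -0.4511)

0.4697, -0.4511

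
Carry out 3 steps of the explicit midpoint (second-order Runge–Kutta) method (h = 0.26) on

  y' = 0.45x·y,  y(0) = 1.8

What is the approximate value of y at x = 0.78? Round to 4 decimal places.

Midpoint: k1 = f(x_n, y_n); k2 = f(x_n + h/2, y_n + (h/2)·k1); y_{n+1} = y_n + h·k2.
x=0.000000, y=1.800000:
  k1 = f(0.000000, 1.800000) = 0.000000
  k2 = f(0.130000, 1.800000) = 0.105300
  y ← 1.800000 + 0.26·0.105300 = 1.827378
x=0.260000, y=1.827378:
  k1 = f(0.260000, 1.827378) = 0.213803
  k2 = f(0.390000, 1.855172) = 0.325583
  y ← 1.827378 + 0.26·0.325583 = 1.912030
x=0.520000, y=1.912030:
  k1 = f(0.520000, 1.912030) = 0.447415
  k2 = f(0.650000, 1.970193) = 0.576282
  y ← 1.912030 + 0.26·0.576282 = 2.061863
y(0.78) ≈ 2.0619

2.0619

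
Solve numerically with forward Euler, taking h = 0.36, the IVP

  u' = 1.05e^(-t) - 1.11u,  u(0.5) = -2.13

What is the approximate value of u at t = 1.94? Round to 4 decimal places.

-0.0246

Euler: u_{n+1} = u_n + h·f(t_n, u_n).
t=0.500000, u=-2.130000: f=3.001157 → u ← -2.130000 + 0.36·3.001157 = -1.049583
t=0.860000, u=-1.049583: f=1.609358 → u ← -1.049583 + 0.36·1.609358 = -0.470215
t=1.220000, u=-0.470215: f=0.831930 → u ← -0.470215 + 0.36·0.831930 = -0.170720
t=1.580000, u=-0.170720: f=0.405773 → u ← -0.170720 + 0.36·0.405773 = -0.024642
u(1.94) ≈ -0.0246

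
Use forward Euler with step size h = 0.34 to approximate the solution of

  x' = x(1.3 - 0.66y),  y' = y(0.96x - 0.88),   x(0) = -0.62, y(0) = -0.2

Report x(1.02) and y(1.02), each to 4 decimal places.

Euler on (x,y): x_{n+1} = x_n + h·x', y_{n+1} = y_n + h·y'.
0.000000: (-0.620000, -0.200000); f=(-0.887840, 0.295040) → (-0.921866, -0.099686)
0.340000: (-0.921866, -0.099686); f=(-1.259078, 0.175946) → (-1.349952, -0.039865)
0.680000: (-1.349952, -0.039865); f=(-1.790456, 0.086744) → (-1.958707, -0.010372)
(x(1.02), y(1.02)) ≈ (-1.9587, -0.0104)

-1.9587, -0.0104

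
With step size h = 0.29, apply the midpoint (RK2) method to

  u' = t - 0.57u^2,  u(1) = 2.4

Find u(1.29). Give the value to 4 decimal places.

Midpoint: k1 = f(t_n, u_n); k2 = f(t_n + h/2, u_n + (h/2)·k1); u_{n+1} = u_n + h·k2.
t=1.000000, u=2.400000:
  k1 = f(1.000000, 2.400000) = -2.283200
  k2 = f(1.145000, 2.068936) = -1.294883
  u ← 2.400000 + 0.29·(-1.294883) = 2.024484
u(1.29) ≈ 2.0245

2.0245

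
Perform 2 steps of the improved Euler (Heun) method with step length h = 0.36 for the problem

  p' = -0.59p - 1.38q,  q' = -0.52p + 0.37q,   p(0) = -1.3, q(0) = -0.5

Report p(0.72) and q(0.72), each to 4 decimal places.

-0.5776, -0.2712

Heun on (p,q): k1 = f(t_n, state_n); k2 = f(t_n + h, state_n + h·k1); state_{n+1} = state_n + (h/2)·(k1 + k2).
0.000000: (-1.300000, -0.500000)
  k1 = (1.457000, 0.491000)
  predictor → (-0.775480, -0.323240)
  k2 = (0.903604, 0.283651)
  → (-0.875091, -0.360563)
0.360000: (-0.875091, -0.360563)
  k1 = (1.013881, 0.321639)
  predictor → (-0.510094, -0.244773)
  k2 = (0.638742, 0.174683)
  → (-0.577619, -0.271225)
(p(0.72), q(0.72)) ≈ (-0.5776, -0.2712)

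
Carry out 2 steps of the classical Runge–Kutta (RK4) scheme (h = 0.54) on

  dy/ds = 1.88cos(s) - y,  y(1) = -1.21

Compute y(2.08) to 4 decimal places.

-0.4910

RK4: k1 = f(s_n, y_n); k2 = f(s_n + h/2, y_n + (h/2)·k1); k3 = f(s_n + h/2, y_n + (h/2)·k2); k4 = f(s_n + h, y_n + h·k3); y_{n+1} = y_n + (h/6)·(k1 + 2k2 + 2k3 + k4).
s=1.000000, y=-1.210000:
  k1 = f(1.000000, -1.210000) = 2.225768
  k2 = f(1.270000, -0.609043) = 1.166051
  k3 = f(1.270000, -0.895166) = 1.452174
  k4 = f(1.540000, -0.425826) = 0.483714
  y ← -1.210000 + (0.54/6)·(k1 + 2k2 + 2k3 + k4) = -0.494866
s=1.540000, y=-0.494866:
  k1 = f(1.540000, -0.494866) = 0.552754
  k2 = f(1.810000, -0.345623) = -0.099804
  k3 = f(1.810000, -0.521813) = 0.076387
  k4 = f(2.080000, -0.453617) = -0.462849
  y ← -0.494866 + (0.54/6)·(k1 + 2k2 + 2k3 + k4) = -0.490990
y(2.08) ≈ -0.4910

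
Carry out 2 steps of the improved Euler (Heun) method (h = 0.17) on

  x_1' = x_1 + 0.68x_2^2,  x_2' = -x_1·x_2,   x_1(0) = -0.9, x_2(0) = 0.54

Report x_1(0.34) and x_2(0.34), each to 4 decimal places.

Heun on (x_1,x_2): k1 = f(x_n, state_n); k2 = f(x_n + h, state_n + h·k1); state_{n+1} = state_n + (h/2)·(k1 + k2).
0.000000: (-0.900000, 0.540000)
  k1 = (-0.701712, 0.486000)
  predictor → (-1.019291, 0.622620)
  k2 = (-0.755685, 0.634631)
  → (-1.023879, 0.635254)
0.170000: (-1.023879, 0.635254)
  k1 = (-0.749467, 0.650423)
  predictor → (-1.151288, 0.745825)
  k2 = (-0.773034, 0.858660)
  → (-1.153291, 0.763526)
(x_1(0.34), x_2(0.34)) ≈ (-1.1533, 0.7635)

-1.1533, 0.7635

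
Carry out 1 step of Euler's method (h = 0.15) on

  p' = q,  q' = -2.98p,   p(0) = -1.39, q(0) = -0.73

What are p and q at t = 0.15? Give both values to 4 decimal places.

-1.4995, -0.1087

Euler on (p,q): p_{n+1} = p_n + h·p', q_{n+1} = q_n + h·q'.
0.000000: (-1.390000, -0.730000); f=(-0.730000, 4.142200) → (-1.499500, -0.108670)
(p(0.15), q(0.15)) ≈ (-1.4995, -0.1087)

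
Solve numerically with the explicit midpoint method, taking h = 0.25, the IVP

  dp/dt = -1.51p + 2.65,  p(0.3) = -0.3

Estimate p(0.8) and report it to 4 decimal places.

0.7659

Midpoint: k1 = f(t_n, p_n); k2 = f(t_n + h/2, p_n + (h/2)·k1); p_{n+1} = p_n + h·k2.
t=0.300000, p=-0.300000:
  k1 = f(0.300000, -0.300000) = 3.103000
  k2 = f(0.425000, 0.087875) = 2.517309
  p ← -0.300000 + 0.25·2.517309 = 0.329327
t=0.550000, p=0.329327:
  k1 = f(0.550000, 0.329327) = 2.152716
  k2 = f(0.675000, 0.598417) = 1.746391
  p ← 0.329327 + 0.25·1.746391 = 0.765925
p(0.8) ≈ 0.7659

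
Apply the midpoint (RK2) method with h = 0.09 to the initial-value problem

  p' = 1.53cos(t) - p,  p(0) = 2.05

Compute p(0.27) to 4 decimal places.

1.9225

Midpoint: k1 = f(t_n, p_n); k2 = f(t_n + h/2, p_n + (h/2)·k1); p_{n+1} = p_n + h·k2.
t=0.000000, p=2.050000:
  k1 = f(0.000000, 2.050000) = -0.520000
  k2 = f(0.045000, 2.026600) = -0.498149
  p ← 2.050000 + 0.09·(-0.498149) = 2.005167
t=0.090000, p=2.005167:
  k1 = f(0.090000, 2.005167) = -0.481359
  k2 = f(0.135000, 1.983505) = -0.467426
  p ← 2.005167 + 0.09·(-0.467426) = 1.963098
t=0.180000, p=1.963098:
  k1 = f(0.180000, 1.963098) = -0.457817
  k2 = f(0.225000, 1.942496) = -0.451061
  p ← 1.963098 + 0.09·(-0.451061) = 1.922503
p(0.27) ≈ 1.9225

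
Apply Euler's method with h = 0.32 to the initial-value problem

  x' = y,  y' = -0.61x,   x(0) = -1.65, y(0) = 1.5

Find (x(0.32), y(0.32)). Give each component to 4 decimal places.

Euler on (x,y): x_{n+1} = x_n + h·x', y_{n+1} = y_n + h·y'.
0.000000: (-1.650000, 1.500000); f=(1.500000, 1.006500) → (-1.170000, 1.822080)
(x(0.32), y(0.32)) ≈ (-1.1700, 1.8221)

-1.1700, 1.8221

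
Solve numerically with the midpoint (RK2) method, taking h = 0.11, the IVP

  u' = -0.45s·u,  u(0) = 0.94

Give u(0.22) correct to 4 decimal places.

0.9298

Midpoint: k1 = f(s_n, u_n); k2 = f(s_n + h/2, u_n + (h/2)·k1); u_{n+1} = u_n + h·k2.
s=0.000000, u=0.940000:
  k1 = f(0.000000, 0.940000) = 0.000000
  k2 = f(0.055000, 0.940000) = -0.023265
  u ← 0.940000 + 0.11·(-0.023265) = 0.937441
s=0.110000, u=0.937441:
  k1 = f(0.110000, 0.937441) = -0.046403
  k2 = f(0.165000, 0.934889) = -0.069415
  u ← 0.937441 + 0.11·(-0.069415) = 0.929805
u(0.22) ≈ 0.9298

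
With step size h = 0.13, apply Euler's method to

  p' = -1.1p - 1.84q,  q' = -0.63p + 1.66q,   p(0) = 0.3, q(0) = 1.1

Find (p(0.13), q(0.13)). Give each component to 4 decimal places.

-0.0060, 1.3128

Euler on (p,q): p_{n+1} = p_n + h·p', q_{n+1} = q_n + h·q'.
0.000000: (0.300000, 1.100000); f=(-2.354000, 1.637000) → (-0.006020, 1.312810)
(p(0.13), q(0.13)) ≈ (-0.0060, 1.3128)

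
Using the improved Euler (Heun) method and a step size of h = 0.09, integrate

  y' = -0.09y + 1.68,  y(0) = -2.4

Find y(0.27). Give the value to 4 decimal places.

Heun: k1 = f(s_n, y_n); k2 = f(s_n + h, y_n + h·k1); y_{n+1} = y_n + (h/2)·(k1 + k2).
s=0.000000, y=-2.400000:
  k1 = f(0.000000, -2.400000) = 1.896000
  k2 = f(0.090000, -2.229360) = 1.880642
  y ← -2.400000 + (0.09/2)·(1.896000 + 1.880642) = -2.230051
s=0.090000, y=-2.230051:
  k1 = f(0.090000, -2.230051) = 1.880705
  k2 = f(0.180000, -2.060788) = 1.865471
  y ← -2.230051 + (0.09/2)·(1.880705 + 1.865471) = -2.061473
s=0.180000, y=-2.061473:
  k1 = f(0.180000, -2.061473) = 1.865533
  k2 = f(0.270000, -1.893575) = 1.850422
  y ← -2.061473 + (0.09/2)·(1.865533 + 1.850422) = -1.894255
y(0.27) ≈ -1.8943

-1.8943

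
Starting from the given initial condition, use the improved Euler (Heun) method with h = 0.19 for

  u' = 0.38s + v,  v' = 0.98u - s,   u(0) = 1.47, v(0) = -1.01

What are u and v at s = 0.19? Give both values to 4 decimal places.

Heun on (u,v): k1 = f(s_n, state_n); k2 = f(s_n + h, state_n + h·k1); state_{n+1} = state_n + (h/2)·(k1 + k2).
0.000000: (1.470000, -1.010000)
  k1 = (-1.010000, 1.440600)
  predictor → (1.278100, -0.736286)
  k2 = (-0.664086, 1.062538)
  → (1.310962, -0.772202)
(u(0.19), v(0.19)) ≈ (1.3110, -0.7722)

1.3110, -0.7722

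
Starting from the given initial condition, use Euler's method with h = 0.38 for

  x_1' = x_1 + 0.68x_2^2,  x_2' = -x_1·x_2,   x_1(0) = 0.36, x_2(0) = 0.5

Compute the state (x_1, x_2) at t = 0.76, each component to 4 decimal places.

Euler on (x_1,x_2): x_1_{n+1} = x_1_n + h·x_1', x_2_{n+1} = x_2_n + h·x_2'.
0.000000: (0.360000, 0.500000); f=(0.530000, -0.180000) → (0.561400, 0.431600)
0.380000: (0.561400, 0.431600); f=(0.688069, -0.242300) → (0.822866, 0.339526)
(x_1(0.76), x_2(0.76)) ≈ (0.8229, 0.3395)

0.8229, 0.3395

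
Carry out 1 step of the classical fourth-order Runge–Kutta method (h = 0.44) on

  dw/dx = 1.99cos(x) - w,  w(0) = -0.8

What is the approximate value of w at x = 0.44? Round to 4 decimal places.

0.1676

RK4: k1 = f(x_n, w_n); k2 = f(x_n + h/2, w_n + (h/2)·k1); k3 = f(x_n + h/2, w_n + (h/2)·k2); k4 = f(x_n + h, w_n + h·k3); w_{n+1} = w_n + (h/6)·(k1 + 2k2 + 2k3 + k4).
x=0.000000, w=-0.800000:
  k1 = f(0.000000, -0.800000) = 2.790000
  k2 = f(0.220000, -0.186200) = 2.128236
  k3 = f(0.220000, -0.331788) = 2.273824
  k4 = f(0.440000, 0.200483) = 1.599973
  w ← -0.800000 + (0.44/6)·(k1 + 2k2 + 2k3 + k4) = 0.167567
w(0.44) ≈ 0.1676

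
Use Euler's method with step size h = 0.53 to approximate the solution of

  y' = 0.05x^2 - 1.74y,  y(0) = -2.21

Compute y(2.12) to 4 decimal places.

Euler: y_{n+1} = y_n + h·f(x_n, y_n).
x=0.000000, y=-2.210000: f=3.845400 → y ← -2.210000 + 0.53·3.845400 = -0.171938
x=0.530000, y=-0.171938: f=0.313217 → y ← -0.171938 + 0.53·0.313217 = -0.005933
x=1.060000, y=-0.005933: f=0.066503 → y ← -0.005933 + 0.53·0.066503 = 0.029314
x=1.590000, y=0.029314: f=0.075399 → y ← 0.029314 + 0.53·0.075399 = 0.069275
y(2.12) ≈ 0.0693

0.0693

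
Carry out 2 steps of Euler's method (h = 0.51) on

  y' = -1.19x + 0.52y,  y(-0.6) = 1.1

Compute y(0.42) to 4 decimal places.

Euler: y_{n+1} = y_n + h·f(x_n, y_n).
x=-0.600000, y=1.100000: f=1.286000 → y ← 1.100000 + 0.51·1.286000 = 1.755860
x=-0.090000, y=1.755860: f=1.020147 → y ← 1.755860 + 0.51·1.020147 = 2.276135
y(0.42) ≈ 2.2761

2.2761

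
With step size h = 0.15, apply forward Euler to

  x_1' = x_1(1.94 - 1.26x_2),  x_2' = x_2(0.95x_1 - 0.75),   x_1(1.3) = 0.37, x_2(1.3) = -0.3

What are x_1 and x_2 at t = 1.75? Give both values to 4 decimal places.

Euler on (x_1,x_2): x_1_{n+1} = x_1_n + h·x_1', x_2_{n+1} = x_2_n + h·x_2'.
1.300000: (0.370000, -0.300000); f=(0.857660, 0.119550) → (0.498649, -0.282067)
1.450000: (0.498649, -0.282067); f=(1.144601, 0.077931) → (0.670339, -0.270378)
1.600000: (0.670339, -0.270378); f=(1.528827, 0.030601) → (0.899663, -0.265788)
(x_1(1.75), x_2(1.75)) ≈ (0.8997, -0.2658)

0.8997, -0.2658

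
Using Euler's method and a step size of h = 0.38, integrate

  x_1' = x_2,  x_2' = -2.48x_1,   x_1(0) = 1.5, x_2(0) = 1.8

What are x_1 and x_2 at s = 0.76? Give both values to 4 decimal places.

2.3308, -1.6718

Euler on (x_1,x_2): x_1_{n+1} = x_1_n + h·x_1', x_2_{n+1} = x_2_n + h·x_2'.
0.000000: (1.500000, 1.800000); f=(1.800000, -3.720000) → (2.184000, 0.386400)
0.380000: (2.184000, 0.386400); f=(0.386400, -5.416320) → (2.330832, -1.671802)
(x_1(0.76), x_2(0.76)) ≈ (2.3308, -1.6718)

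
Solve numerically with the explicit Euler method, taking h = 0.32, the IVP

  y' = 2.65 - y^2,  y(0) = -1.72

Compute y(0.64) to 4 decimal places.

-2.0291

Euler: y_{n+1} = y_n + h·f(x_n, y_n).
x=0.000000, y=-1.720000: f=-0.308400 → y ← -1.720000 + 0.32·(-0.308400) = -1.818688
x=0.320000, y=-1.818688: f=-0.657626 → y ← -1.818688 + 0.32·(-0.657626) = -2.029128
y(0.64) ≈ -2.0291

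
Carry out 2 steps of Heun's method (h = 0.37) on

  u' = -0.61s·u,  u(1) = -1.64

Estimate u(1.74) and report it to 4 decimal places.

-0.8933

Heun: k1 = f(s_n, u_n); k2 = f(s_n + h, u_n + h·k1); u_{n+1} = u_n + (h/2)·(k1 + k2).
s=1.000000, u=-1.640000:
  k1 = f(1.000000, -1.640000) = 1.000400
  k2 = f(1.370000, -1.269852) = 1.061215
  u ← -1.640000 + (0.37/2)·(1.000400 + 1.061215) = -1.258601
s=1.370000, u=-1.258601:
  k1 = f(1.370000, -1.258601) = 1.051813
  k2 = f(1.740000, -0.869430) = 0.922813
  u ← -1.258601 + (0.37/2)·(1.051813 + 0.922813) = -0.893295
u(1.74) ≈ -0.8933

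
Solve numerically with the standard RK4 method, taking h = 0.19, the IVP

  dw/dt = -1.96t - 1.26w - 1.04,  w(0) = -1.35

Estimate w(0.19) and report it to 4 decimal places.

RK4: k1 = f(t_n, w_n); k2 = f(t_n + h/2, w_n + (h/2)·k1); k3 = f(t_n + h/2, w_n + (h/2)·k2); k4 = f(t_n + h, w_n + h·k3); w_{n+1} = w_n + (h/6)·(k1 + 2k2 + 2k3 + k4).
t=0.000000, w=-1.350000:
  k1 = f(0.000000, -1.350000) = 0.661000
  k2 = f(0.095000, -1.287205) = 0.395678
  k3 = f(0.095000, -1.312411) = 0.427437
  k4 = f(0.190000, -1.268787) = 0.186272
  w ← -1.350000 + (0.19/6)·(k1 + 2k2 + 2k3 + k4) = -1.271039
w(0.19) ≈ -1.2710

-1.2710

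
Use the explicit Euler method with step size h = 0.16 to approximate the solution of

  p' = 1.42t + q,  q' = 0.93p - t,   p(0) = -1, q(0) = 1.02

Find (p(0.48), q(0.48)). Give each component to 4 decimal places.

-0.4730, 0.5715

Euler on (p,q): p_{n+1} = p_n + h·p', q_{n+1} = q_n + h·q'.
0.000000: (-1.000000, 1.020000); f=(1.020000, -0.930000) → (-0.836800, 0.871200)
0.160000: (-0.836800, 0.871200); f=(1.098400, -0.938224) → (-0.661056, 0.721084)
0.320000: (-0.661056, 0.721084); f=(1.175484, -0.934782) → (-0.472979, 0.571519)
(p(0.48), q(0.48)) ≈ (-0.4730, 0.5715)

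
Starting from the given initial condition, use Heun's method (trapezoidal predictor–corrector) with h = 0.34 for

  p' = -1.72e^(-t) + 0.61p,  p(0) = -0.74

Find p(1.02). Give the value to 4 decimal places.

Heun: k1 = f(t_n, p_n); k2 = f(t_n + h, p_n + h·k1); p_{n+1} = p_n + (h/2)·(k1 + k2).
t=0.000000, p=-0.740000:
  k1 = f(0.000000, -0.740000) = -2.171400
  k2 = f(0.340000, -1.478276) = -2.125993
  p ← -0.740000 + (0.34/2)·(-2.171400 + (-2.125993)) = -1.470557
t=0.340000, p=-1.470557:
  k1 = f(0.340000, -1.470557) = -2.121285
  k2 = f(0.680000, -2.191794) = -2.208375
  p ← -1.470557 + (0.34/2)·(-2.121285 + (-2.208375)) = -2.206599
t=0.680000, p=-2.206599:
  k1 = f(0.680000, -2.206599) = -2.217407
  k2 = f(1.020000, -2.960517) = -2.426139
  p ← -2.206599 + (0.34/2)·(-2.217407 + (-2.426139)) = -2.996002
p(1.02) ≈ -2.9960

-2.9960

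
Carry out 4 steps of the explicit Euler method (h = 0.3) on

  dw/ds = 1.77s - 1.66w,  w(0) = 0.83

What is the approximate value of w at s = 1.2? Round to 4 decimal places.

Euler: w_{n+1} = w_n + h·f(s_n, w_n).
s=0.000000, w=0.830000: f=-1.377800 → w ← 0.830000 + 0.3·(-1.377800) = 0.416660
s=0.300000, w=0.416660: f=-0.160656 → w ← 0.416660 + 0.3·(-0.160656) = 0.368463
s=0.600000, w=0.368463: f=0.450351 → w ← 0.368463 + 0.3·0.450351 = 0.503569
s=0.900000, w=0.503569: f=0.757076 → w ← 0.503569 + 0.3·0.757076 = 0.730691
w(1.2) ≈ 0.7307

0.7307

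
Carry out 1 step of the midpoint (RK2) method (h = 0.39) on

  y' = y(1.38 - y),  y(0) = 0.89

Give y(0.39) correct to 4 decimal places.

1.0440

Midpoint: k1 = f(x_n, y_n); k2 = f(x_n + h/2, y_n + (h/2)·k1); y_{n+1} = y_n + h·k2.
x=0.000000, y=0.890000:
  k1 = f(0.000000, 0.890000) = 0.436100
  k2 = f(0.195000, 0.975039) = 0.394852
  y ← 0.890000 + 0.39·0.394852 = 1.043992
y(0.39) ≈ 1.0440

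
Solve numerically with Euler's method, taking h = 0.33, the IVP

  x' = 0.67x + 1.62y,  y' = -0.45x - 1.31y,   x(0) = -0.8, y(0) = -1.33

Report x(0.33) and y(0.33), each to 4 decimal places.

Euler on (x,y): x_{n+1} = x_n + h·x', y_{n+1} = y_n + h·y'.
0.000000: (-0.800000, -1.330000); f=(-2.690600, 2.102300) → (-1.687898, -0.636241)
(x(0.33), y(0.33)) ≈ (-1.6879, -0.6362)

-1.6879, -0.6362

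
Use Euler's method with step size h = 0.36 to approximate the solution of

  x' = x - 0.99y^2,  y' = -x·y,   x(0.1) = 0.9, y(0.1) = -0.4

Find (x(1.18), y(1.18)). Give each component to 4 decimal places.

Euler on (x,y): x_{n+1} = x_n + h·x', y_{n+1} = y_n + h·y'.
0.100000: (0.900000, -0.400000); f=(0.741600, 0.360000) → (1.166976, -0.270400)
0.460000: (1.166976, -0.270400); f=(1.094591, 0.315550) → (1.561029, -0.156802)
0.820000: (1.561029, -0.156802); f=(1.536688, 0.244772) → (2.114236, -0.068684)
(x(1.18), y(1.18)) ≈ (2.1142, -0.0687)

2.1142, -0.0687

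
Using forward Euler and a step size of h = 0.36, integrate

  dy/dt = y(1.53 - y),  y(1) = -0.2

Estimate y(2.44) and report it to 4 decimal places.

-1.7866

Euler: y_{n+1} = y_n + h·f(t_n, y_n).
t=1.000000, y=-0.200000: f=-0.346000 → y ← -0.200000 + 0.36·(-0.346000) = -0.324560
t=1.360000, y=-0.324560: f=-0.601916 → y ← -0.324560 + 0.36·(-0.601916) = -0.541250
t=1.720000, y=-0.541250: f=-1.121063 → y ← -0.541250 + 0.36·(-1.121063) = -0.944833
t=2.080000, y=-0.944833: f=-2.338302 → y ← -0.944833 + 0.36·(-2.338302) = -1.786621
y(2.44) ≈ -1.7866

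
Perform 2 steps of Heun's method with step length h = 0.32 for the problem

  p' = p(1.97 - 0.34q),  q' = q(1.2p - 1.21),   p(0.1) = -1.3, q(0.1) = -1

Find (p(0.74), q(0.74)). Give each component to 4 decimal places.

Heun on (p,q): k1 = f(t_n, state_n); k2 = f(t_n + h, state_n + h·k1); state_{n+1} = state_n + (h/2)·(k1 + k2).
0.100000: (-1.300000, -1.000000)
  k1 = (-3.003000, 2.770000)
  predictor → (-2.260960, -0.113600)
  k2 = (-4.541419, 0.445670)
  → (-2.507107, -0.485493)
0.420000: (-2.507107, -0.485493)
  k1 = (-5.352843, 2.048065)
  predictor → (-4.220017, 0.169888)
  k2 = (-8.069676, -1.065881)
  → (-4.654710, -0.328343)
(p(0.74), q(0.74)) ≈ (-4.6547, -0.3283)

-4.6547, -0.3283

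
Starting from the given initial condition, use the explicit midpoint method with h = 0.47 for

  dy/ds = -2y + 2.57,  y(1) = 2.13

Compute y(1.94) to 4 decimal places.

1.4978

Midpoint: k1 = f(s_n, y_n); k2 = f(s_n + h/2, y_n + (h/2)·k1); y_{n+1} = y_n + h·k2.
s=1.000000, y=2.130000:
  k1 = f(1.000000, 2.130000) = -1.690000
  k2 = f(1.235000, 1.732850) = -0.895700
  y ← 2.130000 + 0.47·(-0.895700) = 1.709021
s=1.470000, y=1.709021:
  k1 = f(1.470000, 1.709021) = -0.848042
  k2 = f(1.705000, 1.509731) = -0.449462
  y ← 1.709021 + 0.47·(-0.449462) = 1.497774
y(1.94) ≈ 1.4978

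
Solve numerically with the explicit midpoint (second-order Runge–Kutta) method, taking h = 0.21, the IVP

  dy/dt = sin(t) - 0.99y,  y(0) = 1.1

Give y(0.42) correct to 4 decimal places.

0.8068

Midpoint: k1 = f(t_n, y_n); k2 = f(t_n + h/2, y_n + (h/2)·k1); y_{n+1} = y_n + h·k2.
t=0.000000, y=1.100000:
  k1 = f(0.000000, 1.100000) = -1.089000
  k2 = f(0.105000, 0.985655) = -0.870991
  y ← 1.100000 + 0.21·(-0.870991) = 0.917092
t=0.210000, y=0.917092:
  k1 = f(0.210000, 0.917092) = -0.699461
  k2 = f(0.315000, 0.843648) = -0.525395
  y ← 0.917092 + 0.21·(-0.525395) = 0.806759
y(0.42) ≈ 0.8068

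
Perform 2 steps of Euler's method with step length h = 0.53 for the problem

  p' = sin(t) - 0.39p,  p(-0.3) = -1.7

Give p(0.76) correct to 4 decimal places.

-1.0733

Euler: p_{n+1} = p_n + h·f(t_n, p_n).
t=-0.300000, p=-1.700000: f=0.367480 → p ← -1.700000 + 0.53·0.367480 = -1.505236
t=0.230000, p=-1.505236: f=0.815019 → p ← -1.505236 + 0.53·0.815019 = -1.073275
p(0.76) ≈ -1.0733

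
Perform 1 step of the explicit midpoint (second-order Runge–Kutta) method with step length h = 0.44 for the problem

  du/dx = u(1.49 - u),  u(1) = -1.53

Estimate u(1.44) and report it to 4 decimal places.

Midpoint: k1 = f(x_n, u_n); k2 = f(x_n + h/2, u_n + (h/2)·k1); u_{n+1} = u_n + h·k2.
x=1.000000, u=-1.530000:
  k1 = f(1.000000, -1.530000) = -4.620600
  k2 = f(1.220000, -2.546532) = -10.279158
  u ← -1.530000 + 0.44·(-10.279158) = -6.052829
u(1.44) ≈ -6.0528

-6.0528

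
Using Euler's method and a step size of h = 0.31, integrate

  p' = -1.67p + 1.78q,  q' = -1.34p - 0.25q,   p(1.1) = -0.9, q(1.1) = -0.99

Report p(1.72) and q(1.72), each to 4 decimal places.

-0.7705, -0.0904

Euler on (p,q): p_{n+1} = p_n + h·p', q_{n+1} = q_n + h·q'.
1.100000: (-0.900000, -0.990000); f=(-0.259200, 1.453500) → (-0.980352, -0.539415)
1.410000: (-0.980352, -0.539415); f=(0.677029, 1.448525) → (-0.770473, -0.090372)
(p(1.72), q(1.72)) ≈ (-0.7705, -0.0904)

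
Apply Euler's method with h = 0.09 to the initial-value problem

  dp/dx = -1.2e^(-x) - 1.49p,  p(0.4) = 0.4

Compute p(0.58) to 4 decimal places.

Euler: p_{n+1} = p_n + h·f(x_n, p_n).
x=0.400000, p=0.400000: f=-1.400384 → p ← 0.400000 + 0.09·(-1.400384) = 0.273965
x=0.490000, p=0.273965: f=-1.143360 → p ← 0.273965 + 0.09·(-1.143360) = 0.171063
p(0.58) ≈ 0.1711

0.1711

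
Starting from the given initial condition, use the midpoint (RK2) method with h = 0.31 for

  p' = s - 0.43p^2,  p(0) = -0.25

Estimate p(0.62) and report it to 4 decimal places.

Midpoint: k1 = f(s_n, p_n); k2 = f(s_n + h/2, p_n + (h/2)·k1); p_{n+1} = p_n + h·k2.
s=0.000000, p=-0.250000:
  k1 = f(0.000000, -0.250000) = -0.026875
  k2 = f(0.155000, -0.254166) = 0.127222
  p ← -0.250000 + 0.31·0.127222 = -0.210561
s=0.310000, p=-0.210561:
  k1 = f(0.310000, -0.210561) = 0.290936
  k2 = f(0.465000, -0.165466) = 0.453227
  p ← -0.210561 + 0.31·0.453227 = -0.070061
p(0.62) ≈ -0.0701

-0.0701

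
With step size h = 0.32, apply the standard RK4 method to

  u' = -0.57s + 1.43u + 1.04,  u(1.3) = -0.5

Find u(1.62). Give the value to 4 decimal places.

-0.7029

RK4: k1 = f(s_n, u_n); k2 = f(s_n + h/2, u_n + (h/2)·k1); k3 = f(s_n + h/2, u_n + (h/2)·k2); k4 = f(s_n + h, u_n + h·k3); u_{n+1} = u_n + (h/6)·(k1 + 2k2 + 2k3 + k4).
s=1.300000, u=-0.500000:
  k1 = f(1.300000, -0.500000) = -0.416000
  k2 = f(1.460000, -0.566560) = -0.602381
  k3 = f(1.460000, -0.596381) = -0.645025
  k4 = f(1.620000, -0.706408) = -0.893563
  u ← -0.500000 + (0.32/6)·(k1 + 2k2 + 2k3 + k4) = -0.702900
u(1.62) ≈ -0.7029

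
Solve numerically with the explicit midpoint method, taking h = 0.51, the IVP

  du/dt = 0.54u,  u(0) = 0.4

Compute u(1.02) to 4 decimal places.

Midpoint: k1 = f(t_n, u_n); k2 = f(t_n + h/2, u_n + (h/2)·k1); u_{n+1} = u_n + h·k2.
t=0.000000, u=0.400000:
  k1 = f(0.000000, 0.400000) = 0.216000
  k2 = f(0.255000, 0.455080) = 0.245743
  u ← 0.400000 + 0.51·0.245743 = 0.525329
t=0.510000, u=0.525329:
  k1 = f(0.510000, 0.525329) = 0.283678
  k2 = f(0.765000, 0.597667) = 0.322740
  u ← 0.525329 + 0.51·0.322740 = 0.689926
u(1.02) ≈ 0.6899

0.6899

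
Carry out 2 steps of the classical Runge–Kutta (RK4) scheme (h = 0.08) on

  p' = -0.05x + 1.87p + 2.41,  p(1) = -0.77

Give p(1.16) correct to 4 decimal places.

-0.5991

RK4: k1 = f(x_n, p_n); k2 = f(x_n + h/2, p_n + (h/2)·k1); k3 = f(x_n + h/2, p_n + (h/2)·k2); k4 = f(x_n + h, p_n + h·k3); p_{n+1} = p_n + (h/6)·(k1 + 2k2 + 2k3 + k4).
x=1.000000, p=-0.770000:
  k1 = f(1.000000, -0.770000) = 0.920100
  k2 = f(1.040000, -0.733196) = 0.986923
  k3 = f(1.040000, -0.730523) = 0.991922
  k4 = f(1.080000, -0.690646) = 1.064492
  p ← -0.770000 + (0.08/6)·(k1 + 2k2 + 2k3 + k4) = -0.690770
x=1.080000, p=-0.690770:
  k1 = f(1.080000, -0.690770) = 1.064261
  k2 = f(1.120000, -0.648199) = 1.141868
  k3 = f(1.120000, -0.645095) = 1.147673
  k4 = f(1.160000, -0.598956) = 1.231953
  p ← -0.690770 + (0.08/6)·(k1 + 2k2 + 2k3 + k4) = -0.599099
p(1.16) ≈ -0.5991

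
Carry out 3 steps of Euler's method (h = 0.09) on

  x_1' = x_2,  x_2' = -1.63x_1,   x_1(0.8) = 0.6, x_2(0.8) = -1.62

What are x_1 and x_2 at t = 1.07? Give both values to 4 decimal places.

0.1408, -1.8187

Euler on (x_1,x_2): x_1_{n+1} = x_1_n + h·x_1', x_2_{n+1} = x_2_n + h·x_2'.
0.800000: (0.600000, -1.620000); f=(-1.620000, -0.978000) → (0.454200, -1.708020)
0.890000: (0.454200, -1.708020); f=(-1.708020, -0.740346) → (0.300478, -1.774651)
0.980000: (0.300478, -1.774651); f=(-1.774651, -0.489779) → (0.140760, -1.818731)
(x_1(1.07), x_2(1.07)) ≈ (0.1408, -1.8187)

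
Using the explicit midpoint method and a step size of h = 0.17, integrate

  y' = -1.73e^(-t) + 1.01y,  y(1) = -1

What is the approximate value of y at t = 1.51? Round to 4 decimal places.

-2.0092

Midpoint: k1 = f(t_n, y_n); k2 = f(t_n + h/2, y_n + (h/2)·k1); y_{n+1} = y_n + h·k2.
t=1.000000, y=-1.000000:
  k1 = f(1.000000, -1.000000) = -1.646431
  k2 = f(1.085000, -1.139947) = -1.735916
  y ← -1.000000 + 0.17·(-1.735916) = -1.295106
t=1.170000, y=-1.295106:
  k1 = f(1.170000, -1.295106) = -1.844992
  k2 = f(1.255000, -1.451930) = -1.959631
  y ← -1.295106 + 0.17·(-1.959631) = -1.628243
t=1.340000, y=-1.628243:
  k1 = f(1.340000, -1.628243) = -2.097518
  k2 = f(1.425000, -1.806532) = -2.240677
  y ← -1.628243 + 0.17·(-2.240677) = -2.009158
y(1.51) ≈ -2.0092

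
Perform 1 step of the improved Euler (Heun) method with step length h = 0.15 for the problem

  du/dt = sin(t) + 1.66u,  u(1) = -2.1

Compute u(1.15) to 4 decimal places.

-2.5407

Heun: k1 = f(t_n, u_n); k2 = f(t_n + h, u_n + h·k1); u_{n+1} = u_n + (h/2)·(k1 + k2).
t=1.000000, u=-2.100000:
  k1 = f(1.000000, -2.100000) = -2.644529
  k2 = f(1.150000, -2.496679) = -3.231724
  u ← -2.100000 + (0.15/2)·(-2.644529 + (-3.231724)) = -2.540719
u(1.15) ≈ -2.5407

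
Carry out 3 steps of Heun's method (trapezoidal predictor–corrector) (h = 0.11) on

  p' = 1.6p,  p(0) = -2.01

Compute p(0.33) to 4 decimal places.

Heun: k1 = f(t_n, p_n); k2 = f(t_n + h, p_n + h·k1); p_{n+1} = p_n + (h/2)·(k1 + k2).
t=0.000000, p=-2.010000:
  k1 = f(0.000000, -2.010000) = -3.216000
  k2 = f(0.110000, -2.363760) = -3.782016
  p ← -2.010000 + (0.11/2)·(-3.216000 + (-3.782016)) = -2.394891
t=0.110000, p=-2.394891:
  k1 = f(0.110000, -2.394891) = -3.831825
  k2 = f(0.220000, -2.816392) = -4.506227
  p ← -2.394891 + (0.11/2)·(-3.831825 + (-4.506227)) = -2.853484
t=0.220000, p=-2.853484:
  k1 = f(0.220000, -2.853484) = -4.565574
  k2 = f(0.330000, -3.355697) = -5.369115
  p ← -2.853484 + (0.11/2)·(-4.565574 + (-5.369115)) = -3.399892
p(0.33) ≈ -3.3999

-3.3999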